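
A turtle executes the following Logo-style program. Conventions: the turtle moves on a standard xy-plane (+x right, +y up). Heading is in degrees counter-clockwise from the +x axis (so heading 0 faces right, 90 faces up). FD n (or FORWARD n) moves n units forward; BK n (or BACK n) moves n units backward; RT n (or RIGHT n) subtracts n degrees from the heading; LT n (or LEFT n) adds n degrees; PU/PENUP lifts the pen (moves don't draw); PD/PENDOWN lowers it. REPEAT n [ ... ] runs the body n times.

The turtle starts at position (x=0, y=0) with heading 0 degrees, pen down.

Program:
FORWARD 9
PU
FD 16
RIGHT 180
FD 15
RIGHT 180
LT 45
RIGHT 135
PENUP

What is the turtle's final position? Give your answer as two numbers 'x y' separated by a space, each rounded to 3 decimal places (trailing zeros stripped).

Executing turtle program step by step:
Start: pos=(0,0), heading=0, pen down
FD 9: (0,0) -> (9,0) [heading=0, draw]
PU: pen up
FD 16: (9,0) -> (25,0) [heading=0, move]
RT 180: heading 0 -> 180
FD 15: (25,0) -> (10,0) [heading=180, move]
RT 180: heading 180 -> 0
LT 45: heading 0 -> 45
RT 135: heading 45 -> 270
PU: pen up
Final: pos=(10,0), heading=270, 1 segment(s) drawn

Answer: 10 0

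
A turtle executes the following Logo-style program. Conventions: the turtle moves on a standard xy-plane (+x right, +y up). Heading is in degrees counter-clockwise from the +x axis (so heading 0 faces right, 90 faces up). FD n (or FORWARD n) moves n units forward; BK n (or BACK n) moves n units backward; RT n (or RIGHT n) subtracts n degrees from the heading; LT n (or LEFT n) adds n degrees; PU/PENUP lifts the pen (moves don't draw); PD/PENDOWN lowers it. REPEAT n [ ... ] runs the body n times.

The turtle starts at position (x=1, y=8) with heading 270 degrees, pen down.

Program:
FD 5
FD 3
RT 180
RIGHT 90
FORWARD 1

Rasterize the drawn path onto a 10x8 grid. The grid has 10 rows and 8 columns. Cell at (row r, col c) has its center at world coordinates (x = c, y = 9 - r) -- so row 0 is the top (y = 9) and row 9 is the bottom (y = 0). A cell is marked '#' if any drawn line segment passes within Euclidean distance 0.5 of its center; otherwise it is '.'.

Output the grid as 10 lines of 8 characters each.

Segment 0: (1,8) -> (1,3)
Segment 1: (1,3) -> (1,0)
Segment 2: (1,0) -> (2,0)

Answer: ........
.#......
.#......
.#......
.#......
.#......
.#......
.#......
.#......
.##.....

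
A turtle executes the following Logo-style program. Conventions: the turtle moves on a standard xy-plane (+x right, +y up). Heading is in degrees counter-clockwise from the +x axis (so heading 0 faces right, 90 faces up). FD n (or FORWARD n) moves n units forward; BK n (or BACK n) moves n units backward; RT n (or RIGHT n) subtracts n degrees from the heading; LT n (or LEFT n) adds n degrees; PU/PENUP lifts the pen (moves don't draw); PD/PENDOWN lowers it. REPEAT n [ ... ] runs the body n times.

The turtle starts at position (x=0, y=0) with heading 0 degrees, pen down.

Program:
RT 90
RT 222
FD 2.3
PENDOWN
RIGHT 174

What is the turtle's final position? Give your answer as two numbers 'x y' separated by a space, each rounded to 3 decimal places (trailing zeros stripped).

Executing turtle program step by step:
Start: pos=(0,0), heading=0, pen down
RT 90: heading 0 -> 270
RT 222: heading 270 -> 48
FD 2.3: (0,0) -> (1.539,1.709) [heading=48, draw]
PD: pen down
RT 174: heading 48 -> 234
Final: pos=(1.539,1.709), heading=234, 1 segment(s) drawn

Answer: 1.539 1.709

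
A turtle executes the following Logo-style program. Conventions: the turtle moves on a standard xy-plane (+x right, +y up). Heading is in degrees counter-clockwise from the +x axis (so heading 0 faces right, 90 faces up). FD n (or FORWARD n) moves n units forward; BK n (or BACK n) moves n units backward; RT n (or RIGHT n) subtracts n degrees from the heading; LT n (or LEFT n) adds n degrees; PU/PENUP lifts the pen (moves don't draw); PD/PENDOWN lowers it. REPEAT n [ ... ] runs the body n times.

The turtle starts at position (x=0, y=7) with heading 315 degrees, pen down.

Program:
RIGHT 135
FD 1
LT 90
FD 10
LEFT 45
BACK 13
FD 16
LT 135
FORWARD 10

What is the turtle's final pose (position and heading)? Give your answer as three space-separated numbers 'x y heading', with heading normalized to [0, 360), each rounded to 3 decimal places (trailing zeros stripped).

Answer: 1.121 4.879 90

Derivation:
Executing turtle program step by step:
Start: pos=(0,7), heading=315, pen down
RT 135: heading 315 -> 180
FD 1: (0,7) -> (-1,7) [heading=180, draw]
LT 90: heading 180 -> 270
FD 10: (-1,7) -> (-1,-3) [heading=270, draw]
LT 45: heading 270 -> 315
BK 13: (-1,-3) -> (-10.192,6.192) [heading=315, draw]
FD 16: (-10.192,6.192) -> (1.121,-5.121) [heading=315, draw]
LT 135: heading 315 -> 90
FD 10: (1.121,-5.121) -> (1.121,4.879) [heading=90, draw]
Final: pos=(1.121,4.879), heading=90, 5 segment(s) drawn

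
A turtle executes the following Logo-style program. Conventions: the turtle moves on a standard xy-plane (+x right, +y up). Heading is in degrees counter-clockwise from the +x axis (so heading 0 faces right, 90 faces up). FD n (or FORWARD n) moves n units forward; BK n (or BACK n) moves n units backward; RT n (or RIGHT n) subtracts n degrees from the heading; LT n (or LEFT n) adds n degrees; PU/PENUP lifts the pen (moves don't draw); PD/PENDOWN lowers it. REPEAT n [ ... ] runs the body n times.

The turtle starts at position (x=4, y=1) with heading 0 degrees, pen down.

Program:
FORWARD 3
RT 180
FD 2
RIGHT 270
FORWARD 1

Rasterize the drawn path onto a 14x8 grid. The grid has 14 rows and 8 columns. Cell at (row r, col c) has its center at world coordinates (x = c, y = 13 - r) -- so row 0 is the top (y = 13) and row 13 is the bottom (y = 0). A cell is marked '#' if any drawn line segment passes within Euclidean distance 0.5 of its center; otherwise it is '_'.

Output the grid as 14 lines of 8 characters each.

Answer: ________
________
________
________
________
________
________
________
________
________
________
________
____####
_____#__

Derivation:
Segment 0: (4,1) -> (7,1)
Segment 1: (7,1) -> (5,1)
Segment 2: (5,1) -> (5,-0)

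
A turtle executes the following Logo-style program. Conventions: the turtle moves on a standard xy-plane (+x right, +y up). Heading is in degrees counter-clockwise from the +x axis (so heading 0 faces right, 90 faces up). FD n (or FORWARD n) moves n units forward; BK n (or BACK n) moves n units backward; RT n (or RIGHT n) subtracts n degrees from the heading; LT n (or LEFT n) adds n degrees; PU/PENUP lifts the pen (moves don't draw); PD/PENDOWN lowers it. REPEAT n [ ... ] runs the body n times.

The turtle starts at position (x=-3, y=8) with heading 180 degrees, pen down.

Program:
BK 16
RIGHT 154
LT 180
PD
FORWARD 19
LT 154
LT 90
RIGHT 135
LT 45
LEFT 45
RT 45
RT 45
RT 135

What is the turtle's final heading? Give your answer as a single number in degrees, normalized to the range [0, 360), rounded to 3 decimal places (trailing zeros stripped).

Executing turtle program step by step:
Start: pos=(-3,8), heading=180, pen down
BK 16: (-3,8) -> (13,8) [heading=180, draw]
RT 154: heading 180 -> 26
LT 180: heading 26 -> 206
PD: pen down
FD 19: (13,8) -> (-4.077,-0.329) [heading=206, draw]
LT 154: heading 206 -> 0
LT 90: heading 0 -> 90
RT 135: heading 90 -> 315
LT 45: heading 315 -> 0
LT 45: heading 0 -> 45
RT 45: heading 45 -> 0
RT 45: heading 0 -> 315
RT 135: heading 315 -> 180
Final: pos=(-4.077,-0.329), heading=180, 2 segment(s) drawn

Answer: 180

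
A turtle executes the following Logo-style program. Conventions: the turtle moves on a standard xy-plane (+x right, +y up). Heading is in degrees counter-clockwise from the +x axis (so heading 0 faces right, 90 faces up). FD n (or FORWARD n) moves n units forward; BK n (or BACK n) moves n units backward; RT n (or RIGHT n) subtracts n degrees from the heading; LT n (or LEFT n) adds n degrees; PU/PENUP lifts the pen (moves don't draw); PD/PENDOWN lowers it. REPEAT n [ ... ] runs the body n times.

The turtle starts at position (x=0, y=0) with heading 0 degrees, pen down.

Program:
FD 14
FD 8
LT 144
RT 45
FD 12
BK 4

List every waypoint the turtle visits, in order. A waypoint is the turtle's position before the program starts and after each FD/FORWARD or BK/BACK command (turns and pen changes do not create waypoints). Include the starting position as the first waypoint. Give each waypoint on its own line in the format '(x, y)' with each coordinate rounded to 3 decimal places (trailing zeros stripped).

Answer: (0, 0)
(14, 0)
(22, 0)
(20.123, 11.852)
(20.749, 7.902)

Derivation:
Executing turtle program step by step:
Start: pos=(0,0), heading=0, pen down
FD 14: (0,0) -> (14,0) [heading=0, draw]
FD 8: (14,0) -> (22,0) [heading=0, draw]
LT 144: heading 0 -> 144
RT 45: heading 144 -> 99
FD 12: (22,0) -> (20.123,11.852) [heading=99, draw]
BK 4: (20.123,11.852) -> (20.749,7.902) [heading=99, draw]
Final: pos=(20.749,7.902), heading=99, 4 segment(s) drawn
Waypoints (5 total):
(0, 0)
(14, 0)
(22, 0)
(20.123, 11.852)
(20.749, 7.902)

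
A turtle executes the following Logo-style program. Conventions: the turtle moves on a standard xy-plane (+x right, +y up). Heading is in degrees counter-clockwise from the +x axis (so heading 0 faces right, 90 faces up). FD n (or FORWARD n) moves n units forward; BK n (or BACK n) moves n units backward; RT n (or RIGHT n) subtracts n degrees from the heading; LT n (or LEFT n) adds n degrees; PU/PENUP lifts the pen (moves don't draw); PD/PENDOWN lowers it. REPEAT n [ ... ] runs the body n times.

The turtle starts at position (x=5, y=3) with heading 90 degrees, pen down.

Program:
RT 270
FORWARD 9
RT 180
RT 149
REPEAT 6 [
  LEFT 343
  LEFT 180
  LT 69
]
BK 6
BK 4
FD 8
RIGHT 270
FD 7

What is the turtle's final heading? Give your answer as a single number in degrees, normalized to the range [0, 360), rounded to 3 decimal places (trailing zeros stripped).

Answer: 253

Derivation:
Executing turtle program step by step:
Start: pos=(5,3), heading=90, pen down
RT 270: heading 90 -> 180
FD 9: (5,3) -> (-4,3) [heading=180, draw]
RT 180: heading 180 -> 0
RT 149: heading 0 -> 211
REPEAT 6 [
  -- iteration 1/6 --
  LT 343: heading 211 -> 194
  LT 180: heading 194 -> 14
  LT 69: heading 14 -> 83
  -- iteration 2/6 --
  LT 343: heading 83 -> 66
  LT 180: heading 66 -> 246
  LT 69: heading 246 -> 315
  -- iteration 3/6 --
  LT 343: heading 315 -> 298
  LT 180: heading 298 -> 118
  LT 69: heading 118 -> 187
  -- iteration 4/6 --
  LT 343: heading 187 -> 170
  LT 180: heading 170 -> 350
  LT 69: heading 350 -> 59
  -- iteration 5/6 --
  LT 343: heading 59 -> 42
  LT 180: heading 42 -> 222
  LT 69: heading 222 -> 291
  -- iteration 6/6 --
  LT 343: heading 291 -> 274
  LT 180: heading 274 -> 94
  LT 69: heading 94 -> 163
]
BK 6: (-4,3) -> (1.738,1.246) [heading=163, draw]
BK 4: (1.738,1.246) -> (5.563,0.076) [heading=163, draw]
FD 8: (5.563,0.076) -> (-2.087,2.415) [heading=163, draw]
RT 270: heading 163 -> 253
FD 7: (-2.087,2.415) -> (-4.134,-4.279) [heading=253, draw]
Final: pos=(-4.134,-4.279), heading=253, 5 segment(s) drawn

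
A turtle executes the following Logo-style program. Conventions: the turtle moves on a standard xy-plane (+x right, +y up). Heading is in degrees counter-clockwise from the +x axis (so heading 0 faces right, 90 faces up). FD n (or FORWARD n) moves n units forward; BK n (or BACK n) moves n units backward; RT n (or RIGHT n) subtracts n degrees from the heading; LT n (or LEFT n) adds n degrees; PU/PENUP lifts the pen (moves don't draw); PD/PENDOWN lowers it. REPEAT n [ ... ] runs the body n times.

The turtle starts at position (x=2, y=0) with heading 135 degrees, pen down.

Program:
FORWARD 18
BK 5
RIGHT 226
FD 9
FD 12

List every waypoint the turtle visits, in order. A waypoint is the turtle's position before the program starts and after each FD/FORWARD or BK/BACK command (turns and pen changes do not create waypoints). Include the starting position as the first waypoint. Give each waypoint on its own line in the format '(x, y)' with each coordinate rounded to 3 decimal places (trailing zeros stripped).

Answer: (2, 0)
(-10.728, 12.728)
(-7.192, 9.192)
(-7.349, 0.194)
(-7.559, -11.804)

Derivation:
Executing turtle program step by step:
Start: pos=(2,0), heading=135, pen down
FD 18: (2,0) -> (-10.728,12.728) [heading=135, draw]
BK 5: (-10.728,12.728) -> (-7.192,9.192) [heading=135, draw]
RT 226: heading 135 -> 269
FD 9: (-7.192,9.192) -> (-7.349,0.194) [heading=269, draw]
FD 12: (-7.349,0.194) -> (-7.559,-11.804) [heading=269, draw]
Final: pos=(-7.559,-11.804), heading=269, 4 segment(s) drawn
Waypoints (5 total):
(2, 0)
(-10.728, 12.728)
(-7.192, 9.192)
(-7.349, 0.194)
(-7.559, -11.804)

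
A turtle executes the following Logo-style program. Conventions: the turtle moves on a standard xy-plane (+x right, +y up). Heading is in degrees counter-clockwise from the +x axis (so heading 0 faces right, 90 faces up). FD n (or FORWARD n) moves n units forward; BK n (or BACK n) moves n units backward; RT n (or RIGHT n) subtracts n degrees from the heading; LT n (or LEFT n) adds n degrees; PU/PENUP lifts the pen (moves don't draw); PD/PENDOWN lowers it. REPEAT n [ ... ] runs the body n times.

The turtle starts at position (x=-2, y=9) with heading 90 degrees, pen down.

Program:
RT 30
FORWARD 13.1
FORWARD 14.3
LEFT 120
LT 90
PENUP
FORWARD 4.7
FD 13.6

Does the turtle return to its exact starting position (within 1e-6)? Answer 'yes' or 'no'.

Executing turtle program step by step:
Start: pos=(-2,9), heading=90, pen down
RT 30: heading 90 -> 60
FD 13.1: (-2,9) -> (4.55,20.345) [heading=60, draw]
FD 14.3: (4.55,20.345) -> (11.7,32.729) [heading=60, draw]
LT 120: heading 60 -> 180
LT 90: heading 180 -> 270
PU: pen up
FD 4.7: (11.7,32.729) -> (11.7,28.029) [heading=270, move]
FD 13.6: (11.7,28.029) -> (11.7,14.429) [heading=270, move]
Final: pos=(11.7,14.429), heading=270, 2 segment(s) drawn

Start position: (-2, 9)
Final position: (11.7, 14.429)
Distance = 14.737; >= 1e-6 -> NOT closed

Answer: no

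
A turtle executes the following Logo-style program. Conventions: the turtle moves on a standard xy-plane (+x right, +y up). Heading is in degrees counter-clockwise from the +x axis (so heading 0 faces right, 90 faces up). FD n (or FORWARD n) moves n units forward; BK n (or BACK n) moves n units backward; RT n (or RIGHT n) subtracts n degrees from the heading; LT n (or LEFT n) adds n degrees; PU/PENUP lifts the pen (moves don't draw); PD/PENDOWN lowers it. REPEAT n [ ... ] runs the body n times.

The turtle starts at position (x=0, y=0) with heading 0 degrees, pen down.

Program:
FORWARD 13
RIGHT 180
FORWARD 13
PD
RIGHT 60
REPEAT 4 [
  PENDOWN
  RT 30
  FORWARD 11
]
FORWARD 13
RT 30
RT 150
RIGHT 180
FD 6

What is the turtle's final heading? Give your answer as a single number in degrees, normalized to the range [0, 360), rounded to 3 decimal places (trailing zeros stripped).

Answer: 0

Derivation:
Executing turtle program step by step:
Start: pos=(0,0), heading=0, pen down
FD 13: (0,0) -> (13,0) [heading=0, draw]
RT 180: heading 0 -> 180
FD 13: (13,0) -> (0,0) [heading=180, draw]
PD: pen down
RT 60: heading 180 -> 120
REPEAT 4 [
  -- iteration 1/4 --
  PD: pen down
  RT 30: heading 120 -> 90
  FD 11: (0,0) -> (0,11) [heading=90, draw]
  -- iteration 2/4 --
  PD: pen down
  RT 30: heading 90 -> 60
  FD 11: (0,11) -> (5.5,20.526) [heading=60, draw]
  -- iteration 3/4 --
  PD: pen down
  RT 30: heading 60 -> 30
  FD 11: (5.5,20.526) -> (15.026,26.026) [heading=30, draw]
  -- iteration 4/4 --
  PD: pen down
  RT 30: heading 30 -> 0
  FD 11: (15.026,26.026) -> (26.026,26.026) [heading=0, draw]
]
FD 13: (26.026,26.026) -> (39.026,26.026) [heading=0, draw]
RT 30: heading 0 -> 330
RT 150: heading 330 -> 180
RT 180: heading 180 -> 0
FD 6: (39.026,26.026) -> (45.026,26.026) [heading=0, draw]
Final: pos=(45.026,26.026), heading=0, 8 segment(s) drawn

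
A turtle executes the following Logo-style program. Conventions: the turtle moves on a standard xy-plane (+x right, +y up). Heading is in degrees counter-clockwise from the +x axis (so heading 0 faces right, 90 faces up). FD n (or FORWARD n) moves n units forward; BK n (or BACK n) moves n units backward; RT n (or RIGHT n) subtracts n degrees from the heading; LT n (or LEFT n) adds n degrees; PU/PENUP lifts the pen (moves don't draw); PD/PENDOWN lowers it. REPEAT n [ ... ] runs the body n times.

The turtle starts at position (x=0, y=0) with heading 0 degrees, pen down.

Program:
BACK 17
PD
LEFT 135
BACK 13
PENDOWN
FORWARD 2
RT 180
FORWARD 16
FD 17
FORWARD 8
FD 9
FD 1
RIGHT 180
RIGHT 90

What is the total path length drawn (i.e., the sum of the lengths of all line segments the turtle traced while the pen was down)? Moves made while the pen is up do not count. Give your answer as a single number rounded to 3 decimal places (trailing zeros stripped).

Executing turtle program step by step:
Start: pos=(0,0), heading=0, pen down
BK 17: (0,0) -> (-17,0) [heading=0, draw]
PD: pen down
LT 135: heading 0 -> 135
BK 13: (-17,0) -> (-7.808,-9.192) [heading=135, draw]
PD: pen down
FD 2: (-7.808,-9.192) -> (-9.222,-7.778) [heading=135, draw]
RT 180: heading 135 -> 315
FD 16: (-9.222,-7.778) -> (2.092,-19.092) [heading=315, draw]
FD 17: (2.092,-19.092) -> (14.113,-31.113) [heading=315, draw]
FD 8: (14.113,-31.113) -> (19.77,-36.77) [heading=315, draw]
FD 9: (19.77,-36.77) -> (26.134,-43.134) [heading=315, draw]
FD 1: (26.134,-43.134) -> (26.841,-43.841) [heading=315, draw]
RT 180: heading 315 -> 135
RT 90: heading 135 -> 45
Final: pos=(26.841,-43.841), heading=45, 8 segment(s) drawn

Segment lengths:
  seg 1: (0,0) -> (-17,0), length = 17
  seg 2: (-17,0) -> (-7.808,-9.192), length = 13
  seg 3: (-7.808,-9.192) -> (-9.222,-7.778), length = 2
  seg 4: (-9.222,-7.778) -> (2.092,-19.092), length = 16
  seg 5: (2.092,-19.092) -> (14.113,-31.113), length = 17
  seg 6: (14.113,-31.113) -> (19.77,-36.77), length = 8
  seg 7: (19.77,-36.77) -> (26.134,-43.134), length = 9
  seg 8: (26.134,-43.134) -> (26.841,-43.841), length = 1
Total = 83

Answer: 83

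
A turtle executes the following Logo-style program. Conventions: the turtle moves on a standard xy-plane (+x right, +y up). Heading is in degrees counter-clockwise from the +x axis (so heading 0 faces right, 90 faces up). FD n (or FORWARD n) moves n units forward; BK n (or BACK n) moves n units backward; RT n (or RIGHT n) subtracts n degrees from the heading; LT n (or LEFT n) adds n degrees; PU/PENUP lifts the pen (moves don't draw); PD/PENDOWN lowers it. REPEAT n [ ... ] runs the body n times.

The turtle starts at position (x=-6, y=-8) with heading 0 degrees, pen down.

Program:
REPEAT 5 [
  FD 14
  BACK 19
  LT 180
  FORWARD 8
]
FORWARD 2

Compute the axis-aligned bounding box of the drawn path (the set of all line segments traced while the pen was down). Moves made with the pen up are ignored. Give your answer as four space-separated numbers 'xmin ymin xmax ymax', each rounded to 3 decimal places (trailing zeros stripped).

Executing turtle program step by step:
Start: pos=(-6,-8), heading=0, pen down
REPEAT 5 [
  -- iteration 1/5 --
  FD 14: (-6,-8) -> (8,-8) [heading=0, draw]
  BK 19: (8,-8) -> (-11,-8) [heading=0, draw]
  LT 180: heading 0 -> 180
  FD 8: (-11,-8) -> (-19,-8) [heading=180, draw]
  -- iteration 2/5 --
  FD 14: (-19,-8) -> (-33,-8) [heading=180, draw]
  BK 19: (-33,-8) -> (-14,-8) [heading=180, draw]
  LT 180: heading 180 -> 0
  FD 8: (-14,-8) -> (-6,-8) [heading=0, draw]
  -- iteration 3/5 --
  FD 14: (-6,-8) -> (8,-8) [heading=0, draw]
  BK 19: (8,-8) -> (-11,-8) [heading=0, draw]
  LT 180: heading 0 -> 180
  FD 8: (-11,-8) -> (-19,-8) [heading=180, draw]
  -- iteration 4/5 --
  FD 14: (-19,-8) -> (-33,-8) [heading=180, draw]
  BK 19: (-33,-8) -> (-14,-8) [heading=180, draw]
  LT 180: heading 180 -> 0
  FD 8: (-14,-8) -> (-6,-8) [heading=0, draw]
  -- iteration 5/5 --
  FD 14: (-6,-8) -> (8,-8) [heading=0, draw]
  BK 19: (8,-8) -> (-11,-8) [heading=0, draw]
  LT 180: heading 0 -> 180
  FD 8: (-11,-8) -> (-19,-8) [heading=180, draw]
]
FD 2: (-19,-8) -> (-21,-8) [heading=180, draw]
Final: pos=(-21,-8), heading=180, 16 segment(s) drawn

Segment endpoints: x in {-33, -21, -19, -14, -11, -6, 8}, y in {-8, -8, -8, -8, -8, -8, -8, -8, -8, -8}
xmin=-33, ymin=-8, xmax=8, ymax=-8

Answer: -33 -8 8 -8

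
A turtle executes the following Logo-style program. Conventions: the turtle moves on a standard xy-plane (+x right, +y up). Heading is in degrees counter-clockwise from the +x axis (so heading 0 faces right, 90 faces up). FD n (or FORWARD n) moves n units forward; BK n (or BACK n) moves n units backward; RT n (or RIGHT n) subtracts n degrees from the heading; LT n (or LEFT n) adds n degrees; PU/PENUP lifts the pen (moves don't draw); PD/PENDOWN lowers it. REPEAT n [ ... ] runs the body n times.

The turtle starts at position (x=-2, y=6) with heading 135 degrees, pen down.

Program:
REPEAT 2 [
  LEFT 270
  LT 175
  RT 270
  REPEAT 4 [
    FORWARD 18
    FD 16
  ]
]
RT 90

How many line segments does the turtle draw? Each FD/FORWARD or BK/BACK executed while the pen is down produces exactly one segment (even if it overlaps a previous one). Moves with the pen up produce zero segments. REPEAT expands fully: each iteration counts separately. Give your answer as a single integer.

Answer: 16

Derivation:
Executing turtle program step by step:
Start: pos=(-2,6), heading=135, pen down
REPEAT 2 [
  -- iteration 1/2 --
  LT 270: heading 135 -> 45
  LT 175: heading 45 -> 220
  RT 270: heading 220 -> 310
  REPEAT 4 [
    -- iteration 1/4 --
    FD 18: (-2,6) -> (9.57,-7.789) [heading=310, draw]
    FD 16: (9.57,-7.789) -> (19.855,-20.046) [heading=310, draw]
    -- iteration 2/4 --
    FD 18: (19.855,-20.046) -> (31.425,-33.834) [heading=310, draw]
    FD 16: (31.425,-33.834) -> (41.71,-46.091) [heading=310, draw]
    -- iteration 3/4 --
    FD 18: (41.71,-46.091) -> (53.28,-59.88) [heading=310, draw]
    FD 16: (53.28,-59.88) -> (63.564,-72.137) [heading=310, draw]
    -- iteration 4/4 --
    FD 18: (63.564,-72.137) -> (75.135,-85.925) [heading=310, draw]
    FD 16: (75.135,-85.925) -> (85.419,-98.182) [heading=310, draw]
  ]
  -- iteration 2/2 --
  LT 270: heading 310 -> 220
  LT 175: heading 220 -> 35
  RT 270: heading 35 -> 125
  REPEAT 4 [
    -- iteration 1/4 --
    FD 18: (85.419,-98.182) -> (75.095,-83.437) [heading=125, draw]
    FD 16: (75.095,-83.437) -> (65.918,-70.331) [heading=125, draw]
    -- iteration 2/4 --
    FD 18: (65.918,-70.331) -> (55.593,-55.586) [heading=125, draw]
    FD 16: (55.593,-55.586) -> (46.416,-42.48) [heading=125, draw]
    -- iteration 3/4 --
    FD 18: (46.416,-42.48) -> (36.092,-27.735) [heading=125, draw]
    FD 16: (36.092,-27.735) -> (26.914,-14.629) [heading=125, draw]
    -- iteration 4/4 --
    FD 18: (26.914,-14.629) -> (16.59,0.116) [heading=125, draw]
    FD 16: (16.59,0.116) -> (7.413,13.223) [heading=125, draw]
  ]
]
RT 90: heading 125 -> 35
Final: pos=(7.413,13.223), heading=35, 16 segment(s) drawn
Segments drawn: 16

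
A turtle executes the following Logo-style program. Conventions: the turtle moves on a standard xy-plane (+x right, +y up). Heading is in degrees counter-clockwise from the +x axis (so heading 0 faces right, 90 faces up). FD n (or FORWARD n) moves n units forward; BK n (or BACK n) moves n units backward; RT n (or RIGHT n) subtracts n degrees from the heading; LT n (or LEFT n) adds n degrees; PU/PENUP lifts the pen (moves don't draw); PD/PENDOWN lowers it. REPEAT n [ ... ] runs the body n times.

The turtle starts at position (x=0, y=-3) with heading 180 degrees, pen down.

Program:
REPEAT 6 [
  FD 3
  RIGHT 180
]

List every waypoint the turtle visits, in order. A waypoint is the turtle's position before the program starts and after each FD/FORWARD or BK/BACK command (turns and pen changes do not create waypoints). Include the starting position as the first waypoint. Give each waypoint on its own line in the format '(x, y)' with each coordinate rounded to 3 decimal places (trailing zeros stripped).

Answer: (0, -3)
(-3, -3)
(0, -3)
(-3, -3)
(0, -3)
(-3, -3)
(0, -3)

Derivation:
Executing turtle program step by step:
Start: pos=(0,-3), heading=180, pen down
REPEAT 6 [
  -- iteration 1/6 --
  FD 3: (0,-3) -> (-3,-3) [heading=180, draw]
  RT 180: heading 180 -> 0
  -- iteration 2/6 --
  FD 3: (-3,-3) -> (0,-3) [heading=0, draw]
  RT 180: heading 0 -> 180
  -- iteration 3/6 --
  FD 3: (0,-3) -> (-3,-3) [heading=180, draw]
  RT 180: heading 180 -> 0
  -- iteration 4/6 --
  FD 3: (-3,-3) -> (0,-3) [heading=0, draw]
  RT 180: heading 0 -> 180
  -- iteration 5/6 --
  FD 3: (0,-3) -> (-3,-3) [heading=180, draw]
  RT 180: heading 180 -> 0
  -- iteration 6/6 --
  FD 3: (-3,-3) -> (0,-3) [heading=0, draw]
  RT 180: heading 0 -> 180
]
Final: pos=(0,-3), heading=180, 6 segment(s) drawn
Waypoints (7 total):
(0, -3)
(-3, -3)
(0, -3)
(-3, -3)
(0, -3)
(-3, -3)
(0, -3)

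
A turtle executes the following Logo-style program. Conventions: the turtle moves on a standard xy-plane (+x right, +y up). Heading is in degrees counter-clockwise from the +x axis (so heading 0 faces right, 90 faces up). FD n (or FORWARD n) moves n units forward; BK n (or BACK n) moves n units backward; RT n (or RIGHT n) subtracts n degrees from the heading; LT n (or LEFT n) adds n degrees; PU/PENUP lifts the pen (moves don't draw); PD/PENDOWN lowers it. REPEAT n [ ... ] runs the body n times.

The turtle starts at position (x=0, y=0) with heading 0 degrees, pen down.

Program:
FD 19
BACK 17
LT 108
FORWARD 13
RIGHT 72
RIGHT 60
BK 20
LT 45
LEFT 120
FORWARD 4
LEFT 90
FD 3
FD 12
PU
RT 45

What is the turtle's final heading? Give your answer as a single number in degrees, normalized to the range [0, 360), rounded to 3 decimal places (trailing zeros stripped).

Executing turtle program step by step:
Start: pos=(0,0), heading=0, pen down
FD 19: (0,0) -> (19,0) [heading=0, draw]
BK 17: (19,0) -> (2,0) [heading=0, draw]
LT 108: heading 0 -> 108
FD 13: (2,0) -> (-2.017,12.364) [heading=108, draw]
RT 72: heading 108 -> 36
RT 60: heading 36 -> 336
BK 20: (-2.017,12.364) -> (-20.288,20.498) [heading=336, draw]
LT 45: heading 336 -> 21
LT 120: heading 21 -> 141
FD 4: (-20.288,20.498) -> (-23.397,23.016) [heading=141, draw]
LT 90: heading 141 -> 231
FD 3: (-23.397,23.016) -> (-25.285,20.684) [heading=231, draw]
FD 12: (-25.285,20.684) -> (-32.837,11.359) [heading=231, draw]
PU: pen up
RT 45: heading 231 -> 186
Final: pos=(-32.837,11.359), heading=186, 7 segment(s) drawn

Answer: 186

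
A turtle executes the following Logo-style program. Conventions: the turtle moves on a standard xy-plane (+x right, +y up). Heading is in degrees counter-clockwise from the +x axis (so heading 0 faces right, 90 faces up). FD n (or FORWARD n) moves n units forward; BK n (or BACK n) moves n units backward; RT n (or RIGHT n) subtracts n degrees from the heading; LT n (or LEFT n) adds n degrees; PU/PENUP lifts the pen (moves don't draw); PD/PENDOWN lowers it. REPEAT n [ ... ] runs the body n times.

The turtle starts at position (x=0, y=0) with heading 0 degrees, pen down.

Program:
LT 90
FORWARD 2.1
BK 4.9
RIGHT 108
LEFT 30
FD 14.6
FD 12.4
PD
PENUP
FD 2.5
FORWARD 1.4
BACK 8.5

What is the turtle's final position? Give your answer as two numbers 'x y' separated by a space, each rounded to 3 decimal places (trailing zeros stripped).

Executing turtle program step by step:
Start: pos=(0,0), heading=0, pen down
LT 90: heading 0 -> 90
FD 2.1: (0,0) -> (0,2.1) [heading=90, draw]
BK 4.9: (0,2.1) -> (0,-2.8) [heading=90, draw]
RT 108: heading 90 -> 342
LT 30: heading 342 -> 12
FD 14.6: (0,-2.8) -> (14.281,0.236) [heading=12, draw]
FD 12.4: (14.281,0.236) -> (26.41,2.814) [heading=12, draw]
PD: pen down
PU: pen up
FD 2.5: (26.41,2.814) -> (28.855,3.333) [heading=12, move]
FD 1.4: (28.855,3.333) -> (30.225,3.624) [heading=12, move]
BK 8.5: (30.225,3.624) -> (21.911,1.857) [heading=12, move]
Final: pos=(21.911,1.857), heading=12, 4 segment(s) drawn

Answer: 21.911 1.857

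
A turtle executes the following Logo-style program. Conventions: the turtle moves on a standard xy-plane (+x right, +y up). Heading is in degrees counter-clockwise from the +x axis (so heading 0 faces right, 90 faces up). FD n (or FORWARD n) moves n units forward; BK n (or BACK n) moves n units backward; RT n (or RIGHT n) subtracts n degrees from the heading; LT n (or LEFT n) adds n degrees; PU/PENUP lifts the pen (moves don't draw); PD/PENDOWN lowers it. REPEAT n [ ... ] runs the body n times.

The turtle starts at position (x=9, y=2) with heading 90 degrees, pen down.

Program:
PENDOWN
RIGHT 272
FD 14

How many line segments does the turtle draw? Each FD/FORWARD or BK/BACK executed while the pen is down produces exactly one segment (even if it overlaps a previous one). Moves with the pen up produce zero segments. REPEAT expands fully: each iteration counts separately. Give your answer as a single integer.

Executing turtle program step by step:
Start: pos=(9,2), heading=90, pen down
PD: pen down
RT 272: heading 90 -> 178
FD 14: (9,2) -> (-4.991,2.489) [heading=178, draw]
Final: pos=(-4.991,2.489), heading=178, 1 segment(s) drawn
Segments drawn: 1

Answer: 1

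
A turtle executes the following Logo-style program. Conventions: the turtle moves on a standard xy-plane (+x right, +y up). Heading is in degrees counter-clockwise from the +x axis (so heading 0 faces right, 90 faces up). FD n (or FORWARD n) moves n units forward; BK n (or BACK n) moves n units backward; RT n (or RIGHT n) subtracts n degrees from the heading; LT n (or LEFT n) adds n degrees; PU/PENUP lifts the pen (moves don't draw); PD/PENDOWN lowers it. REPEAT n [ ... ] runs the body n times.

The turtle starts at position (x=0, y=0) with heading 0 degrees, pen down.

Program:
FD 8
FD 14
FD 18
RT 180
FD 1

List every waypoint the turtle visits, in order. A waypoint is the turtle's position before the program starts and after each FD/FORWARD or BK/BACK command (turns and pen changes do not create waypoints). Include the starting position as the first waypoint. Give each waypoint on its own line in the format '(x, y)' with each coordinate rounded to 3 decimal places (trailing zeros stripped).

Executing turtle program step by step:
Start: pos=(0,0), heading=0, pen down
FD 8: (0,0) -> (8,0) [heading=0, draw]
FD 14: (8,0) -> (22,0) [heading=0, draw]
FD 18: (22,0) -> (40,0) [heading=0, draw]
RT 180: heading 0 -> 180
FD 1: (40,0) -> (39,0) [heading=180, draw]
Final: pos=(39,0), heading=180, 4 segment(s) drawn
Waypoints (5 total):
(0, 0)
(8, 0)
(22, 0)
(40, 0)
(39, 0)

Answer: (0, 0)
(8, 0)
(22, 0)
(40, 0)
(39, 0)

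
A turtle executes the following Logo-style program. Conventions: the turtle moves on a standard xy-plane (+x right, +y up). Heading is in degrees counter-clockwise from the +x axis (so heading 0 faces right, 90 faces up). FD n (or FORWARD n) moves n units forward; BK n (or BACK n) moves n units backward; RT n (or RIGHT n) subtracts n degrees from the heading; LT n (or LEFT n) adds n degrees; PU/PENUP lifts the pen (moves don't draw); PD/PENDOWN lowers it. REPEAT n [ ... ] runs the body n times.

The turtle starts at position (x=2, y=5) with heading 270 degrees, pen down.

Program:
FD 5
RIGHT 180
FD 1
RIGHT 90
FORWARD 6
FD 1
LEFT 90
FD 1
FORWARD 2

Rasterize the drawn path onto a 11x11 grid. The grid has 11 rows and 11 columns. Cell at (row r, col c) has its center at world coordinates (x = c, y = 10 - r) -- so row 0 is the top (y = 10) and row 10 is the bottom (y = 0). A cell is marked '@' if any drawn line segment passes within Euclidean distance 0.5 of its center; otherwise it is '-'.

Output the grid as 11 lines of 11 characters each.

Answer: -----------
-----------
-----------
-----------
-----------
--@--------
--@------@-
--@------@-
--@------@-
--@@@@@@@@-
--@--------

Derivation:
Segment 0: (2,5) -> (2,0)
Segment 1: (2,0) -> (2,1)
Segment 2: (2,1) -> (8,1)
Segment 3: (8,1) -> (9,1)
Segment 4: (9,1) -> (9,2)
Segment 5: (9,2) -> (9,4)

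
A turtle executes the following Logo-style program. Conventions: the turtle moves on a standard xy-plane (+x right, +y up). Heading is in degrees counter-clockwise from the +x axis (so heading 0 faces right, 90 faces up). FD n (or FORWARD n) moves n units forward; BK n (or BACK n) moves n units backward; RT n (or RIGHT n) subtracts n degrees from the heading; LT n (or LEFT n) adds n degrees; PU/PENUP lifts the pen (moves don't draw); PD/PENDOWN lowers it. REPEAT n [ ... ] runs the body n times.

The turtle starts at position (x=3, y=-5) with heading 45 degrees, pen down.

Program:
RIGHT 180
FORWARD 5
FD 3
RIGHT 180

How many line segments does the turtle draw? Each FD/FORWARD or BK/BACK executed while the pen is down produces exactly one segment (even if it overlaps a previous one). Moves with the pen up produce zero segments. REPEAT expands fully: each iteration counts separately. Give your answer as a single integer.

Answer: 2

Derivation:
Executing turtle program step by step:
Start: pos=(3,-5), heading=45, pen down
RT 180: heading 45 -> 225
FD 5: (3,-5) -> (-0.536,-8.536) [heading=225, draw]
FD 3: (-0.536,-8.536) -> (-2.657,-10.657) [heading=225, draw]
RT 180: heading 225 -> 45
Final: pos=(-2.657,-10.657), heading=45, 2 segment(s) drawn
Segments drawn: 2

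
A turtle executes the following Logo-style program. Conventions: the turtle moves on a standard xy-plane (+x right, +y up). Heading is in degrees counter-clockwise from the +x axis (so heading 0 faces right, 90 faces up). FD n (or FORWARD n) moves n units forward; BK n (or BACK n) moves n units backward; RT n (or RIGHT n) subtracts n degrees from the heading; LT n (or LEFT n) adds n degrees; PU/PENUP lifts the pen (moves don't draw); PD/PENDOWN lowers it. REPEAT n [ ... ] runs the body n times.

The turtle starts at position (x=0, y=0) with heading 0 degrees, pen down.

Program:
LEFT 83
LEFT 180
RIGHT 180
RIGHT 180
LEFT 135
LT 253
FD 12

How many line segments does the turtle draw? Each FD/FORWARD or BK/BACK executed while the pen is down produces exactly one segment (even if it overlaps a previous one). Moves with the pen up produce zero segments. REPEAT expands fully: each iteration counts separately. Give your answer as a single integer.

Answer: 1

Derivation:
Executing turtle program step by step:
Start: pos=(0,0), heading=0, pen down
LT 83: heading 0 -> 83
LT 180: heading 83 -> 263
RT 180: heading 263 -> 83
RT 180: heading 83 -> 263
LT 135: heading 263 -> 38
LT 253: heading 38 -> 291
FD 12: (0,0) -> (4.3,-11.203) [heading=291, draw]
Final: pos=(4.3,-11.203), heading=291, 1 segment(s) drawn
Segments drawn: 1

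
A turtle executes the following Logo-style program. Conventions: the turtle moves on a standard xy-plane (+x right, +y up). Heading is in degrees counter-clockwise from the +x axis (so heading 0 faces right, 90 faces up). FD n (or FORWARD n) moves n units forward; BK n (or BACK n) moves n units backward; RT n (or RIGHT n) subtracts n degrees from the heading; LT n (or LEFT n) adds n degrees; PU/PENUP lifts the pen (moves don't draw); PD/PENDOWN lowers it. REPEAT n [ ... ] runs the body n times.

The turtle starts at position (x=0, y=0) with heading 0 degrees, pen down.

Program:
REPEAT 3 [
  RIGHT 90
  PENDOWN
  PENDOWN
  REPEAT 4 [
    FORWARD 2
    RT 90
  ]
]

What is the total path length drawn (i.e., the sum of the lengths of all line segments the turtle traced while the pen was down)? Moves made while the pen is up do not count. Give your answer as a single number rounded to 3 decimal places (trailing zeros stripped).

Answer: 24

Derivation:
Executing turtle program step by step:
Start: pos=(0,0), heading=0, pen down
REPEAT 3 [
  -- iteration 1/3 --
  RT 90: heading 0 -> 270
  PD: pen down
  PD: pen down
  REPEAT 4 [
    -- iteration 1/4 --
    FD 2: (0,0) -> (0,-2) [heading=270, draw]
    RT 90: heading 270 -> 180
    -- iteration 2/4 --
    FD 2: (0,-2) -> (-2,-2) [heading=180, draw]
    RT 90: heading 180 -> 90
    -- iteration 3/4 --
    FD 2: (-2,-2) -> (-2,0) [heading=90, draw]
    RT 90: heading 90 -> 0
    -- iteration 4/4 --
    FD 2: (-2,0) -> (0,0) [heading=0, draw]
    RT 90: heading 0 -> 270
  ]
  -- iteration 2/3 --
  RT 90: heading 270 -> 180
  PD: pen down
  PD: pen down
  REPEAT 4 [
    -- iteration 1/4 --
    FD 2: (0,0) -> (-2,0) [heading=180, draw]
    RT 90: heading 180 -> 90
    -- iteration 2/4 --
    FD 2: (-2,0) -> (-2,2) [heading=90, draw]
    RT 90: heading 90 -> 0
    -- iteration 3/4 --
    FD 2: (-2,2) -> (0,2) [heading=0, draw]
    RT 90: heading 0 -> 270
    -- iteration 4/4 --
    FD 2: (0,2) -> (0,0) [heading=270, draw]
    RT 90: heading 270 -> 180
  ]
  -- iteration 3/3 --
  RT 90: heading 180 -> 90
  PD: pen down
  PD: pen down
  REPEAT 4 [
    -- iteration 1/4 --
    FD 2: (0,0) -> (0,2) [heading=90, draw]
    RT 90: heading 90 -> 0
    -- iteration 2/4 --
    FD 2: (0,2) -> (2,2) [heading=0, draw]
    RT 90: heading 0 -> 270
    -- iteration 3/4 --
    FD 2: (2,2) -> (2,0) [heading=270, draw]
    RT 90: heading 270 -> 180
    -- iteration 4/4 --
    FD 2: (2,0) -> (0,0) [heading=180, draw]
    RT 90: heading 180 -> 90
  ]
]
Final: pos=(0,0), heading=90, 12 segment(s) drawn

Segment lengths:
  seg 1: (0,0) -> (0,-2), length = 2
  seg 2: (0,-2) -> (-2,-2), length = 2
  seg 3: (-2,-2) -> (-2,0), length = 2
  seg 4: (-2,0) -> (0,0), length = 2
  seg 5: (0,0) -> (-2,0), length = 2
  seg 6: (-2,0) -> (-2,2), length = 2
  seg 7: (-2,2) -> (0,2), length = 2
  seg 8: (0,2) -> (0,0), length = 2
  seg 9: (0,0) -> (0,2), length = 2
  seg 10: (0,2) -> (2,2), length = 2
  seg 11: (2,2) -> (2,0), length = 2
  seg 12: (2,0) -> (0,0), length = 2
Total = 24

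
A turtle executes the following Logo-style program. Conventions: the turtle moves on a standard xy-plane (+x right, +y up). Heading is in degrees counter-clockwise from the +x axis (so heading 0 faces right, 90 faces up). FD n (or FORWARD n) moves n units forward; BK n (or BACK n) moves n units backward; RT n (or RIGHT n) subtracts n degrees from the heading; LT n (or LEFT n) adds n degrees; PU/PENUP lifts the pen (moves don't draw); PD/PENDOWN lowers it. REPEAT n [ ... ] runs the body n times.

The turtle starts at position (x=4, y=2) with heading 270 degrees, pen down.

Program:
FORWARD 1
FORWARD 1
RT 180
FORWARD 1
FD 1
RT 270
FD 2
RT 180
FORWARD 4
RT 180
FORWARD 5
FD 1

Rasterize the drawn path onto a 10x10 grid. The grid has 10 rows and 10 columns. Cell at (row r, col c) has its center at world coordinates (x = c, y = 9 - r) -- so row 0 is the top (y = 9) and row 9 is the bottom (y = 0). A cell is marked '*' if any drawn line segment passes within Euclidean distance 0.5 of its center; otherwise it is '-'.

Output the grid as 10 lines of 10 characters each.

Segment 0: (4,2) -> (4,1)
Segment 1: (4,1) -> (4,0)
Segment 2: (4,0) -> (4,1)
Segment 3: (4,1) -> (4,2)
Segment 4: (4,2) -> (2,2)
Segment 5: (2,2) -> (6,2)
Segment 6: (6,2) -> (1,2)
Segment 7: (1,2) -> (0,2)

Answer: ----------
----------
----------
----------
----------
----------
----------
*******---
----*-----
----*-----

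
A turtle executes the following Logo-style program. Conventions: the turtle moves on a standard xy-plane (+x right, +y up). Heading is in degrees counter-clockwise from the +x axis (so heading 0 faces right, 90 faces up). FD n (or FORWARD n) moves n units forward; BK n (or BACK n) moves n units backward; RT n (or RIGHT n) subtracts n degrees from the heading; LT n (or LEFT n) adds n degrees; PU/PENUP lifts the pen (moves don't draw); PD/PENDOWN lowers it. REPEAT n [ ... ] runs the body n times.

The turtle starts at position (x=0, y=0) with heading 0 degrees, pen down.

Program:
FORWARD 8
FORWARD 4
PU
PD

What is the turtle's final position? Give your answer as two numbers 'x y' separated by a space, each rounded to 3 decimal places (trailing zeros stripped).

Answer: 12 0

Derivation:
Executing turtle program step by step:
Start: pos=(0,0), heading=0, pen down
FD 8: (0,0) -> (8,0) [heading=0, draw]
FD 4: (8,0) -> (12,0) [heading=0, draw]
PU: pen up
PD: pen down
Final: pos=(12,0), heading=0, 2 segment(s) drawn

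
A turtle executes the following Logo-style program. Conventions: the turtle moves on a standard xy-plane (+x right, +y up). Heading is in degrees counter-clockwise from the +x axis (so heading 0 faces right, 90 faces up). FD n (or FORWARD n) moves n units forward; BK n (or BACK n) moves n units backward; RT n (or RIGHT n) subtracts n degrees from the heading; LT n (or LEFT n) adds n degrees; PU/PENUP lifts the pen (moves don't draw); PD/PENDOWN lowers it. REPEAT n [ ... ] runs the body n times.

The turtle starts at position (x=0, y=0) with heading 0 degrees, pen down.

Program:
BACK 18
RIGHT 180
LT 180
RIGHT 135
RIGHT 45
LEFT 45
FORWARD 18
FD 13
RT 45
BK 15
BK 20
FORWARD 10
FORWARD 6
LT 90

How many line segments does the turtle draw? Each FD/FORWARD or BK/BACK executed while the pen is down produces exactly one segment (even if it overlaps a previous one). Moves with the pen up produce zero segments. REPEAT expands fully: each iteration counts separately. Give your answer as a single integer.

Answer: 7

Derivation:
Executing turtle program step by step:
Start: pos=(0,0), heading=0, pen down
BK 18: (0,0) -> (-18,0) [heading=0, draw]
RT 180: heading 0 -> 180
LT 180: heading 180 -> 0
RT 135: heading 0 -> 225
RT 45: heading 225 -> 180
LT 45: heading 180 -> 225
FD 18: (-18,0) -> (-30.728,-12.728) [heading=225, draw]
FD 13: (-30.728,-12.728) -> (-39.92,-21.92) [heading=225, draw]
RT 45: heading 225 -> 180
BK 15: (-39.92,-21.92) -> (-24.92,-21.92) [heading=180, draw]
BK 20: (-24.92,-21.92) -> (-4.92,-21.92) [heading=180, draw]
FD 10: (-4.92,-21.92) -> (-14.92,-21.92) [heading=180, draw]
FD 6: (-14.92,-21.92) -> (-20.92,-21.92) [heading=180, draw]
LT 90: heading 180 -> 270
Final: pos=(-20.92,-21.92), heading=270, 7 segment(s) drawn
Segments drawn: 7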